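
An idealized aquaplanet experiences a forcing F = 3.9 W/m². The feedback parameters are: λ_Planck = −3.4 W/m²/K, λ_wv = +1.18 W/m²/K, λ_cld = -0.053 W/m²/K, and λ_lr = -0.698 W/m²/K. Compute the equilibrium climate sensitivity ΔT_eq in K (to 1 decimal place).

Net feedback parameter λ = (−3.4) + (+1.18) + (-0.053) + (-0.698) = -2.971 W/m²/K.
ΔT = −F/λ = −3.9/(-2.971) = 1.3 K.

1.3 K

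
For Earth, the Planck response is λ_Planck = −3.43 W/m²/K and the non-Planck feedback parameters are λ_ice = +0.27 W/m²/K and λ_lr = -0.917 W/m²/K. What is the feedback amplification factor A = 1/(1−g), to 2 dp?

0.84

Convert to gains: g_ice = 0.27/3.43 = 0.07872; g_lr = -0.917/3.43 = -0.2673.
Total gain g = -0.18858.
A = 1/(1 + 0.18858) = 0.84.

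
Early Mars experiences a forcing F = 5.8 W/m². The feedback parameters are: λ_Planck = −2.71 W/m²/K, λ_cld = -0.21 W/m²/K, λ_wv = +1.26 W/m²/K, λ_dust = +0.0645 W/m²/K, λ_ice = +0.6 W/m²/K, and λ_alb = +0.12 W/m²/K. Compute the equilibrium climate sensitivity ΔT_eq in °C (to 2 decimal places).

Net feedback parameter λ = (−2.71) + (-0.21) + (+1.26) + (+0.0645) + (+0.6) + (+0.12) = -0.8755 W/m²/K.
ΔT = −F/λ = −5.8/(-0.8755) = 6.62 °C.

6.62 °C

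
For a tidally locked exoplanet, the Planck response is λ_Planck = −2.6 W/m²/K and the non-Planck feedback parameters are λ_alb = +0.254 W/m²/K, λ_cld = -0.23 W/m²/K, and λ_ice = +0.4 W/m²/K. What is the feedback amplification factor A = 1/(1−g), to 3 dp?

Convert to gains: g_alb = 0.254/2.6 = 0.09769; g_cld = -0.23/2.6 = -0.08846; g_ice = 0.4/2.6 = 0.1538.
Total gain g = 0.16303.
A = 1/(1 − 0.16303) = 1.195.

1.195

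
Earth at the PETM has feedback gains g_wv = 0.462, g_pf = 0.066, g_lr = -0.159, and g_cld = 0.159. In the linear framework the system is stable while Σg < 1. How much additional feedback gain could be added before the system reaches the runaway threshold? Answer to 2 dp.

Current total gain = 0.462 + 0.066 − 0.159 + 0.159 = 0.528.
Margin to runaway = 1 − 0.528 = 0.47.

0.47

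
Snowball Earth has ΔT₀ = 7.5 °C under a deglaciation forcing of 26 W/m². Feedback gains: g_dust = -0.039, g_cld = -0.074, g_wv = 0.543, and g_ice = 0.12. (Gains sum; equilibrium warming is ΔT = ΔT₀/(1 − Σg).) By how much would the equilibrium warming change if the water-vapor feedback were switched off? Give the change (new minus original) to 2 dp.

Original: g = 0.55, ΔT = 7.5/(1−0.55) = 16.6667 °C.
Without water-vapor: g' = 0.007, ΔT' = 7.5/(1−0.007) = 7.5529 °C.
Change = 7.5529 − 16.6667 = -9.11 °C.

-9.11 °C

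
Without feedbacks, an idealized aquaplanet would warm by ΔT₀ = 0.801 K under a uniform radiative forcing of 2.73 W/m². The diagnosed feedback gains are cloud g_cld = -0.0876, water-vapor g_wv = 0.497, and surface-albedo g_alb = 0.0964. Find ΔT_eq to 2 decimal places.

1.62 K

Total gain g = -0.0876 + 0.497 + 0.0964 = 0.5058.
Amplification A = 1/(1 − 0.5058) = 2.023.
ΔT = 0.801 × 2.023 = 1.62 K.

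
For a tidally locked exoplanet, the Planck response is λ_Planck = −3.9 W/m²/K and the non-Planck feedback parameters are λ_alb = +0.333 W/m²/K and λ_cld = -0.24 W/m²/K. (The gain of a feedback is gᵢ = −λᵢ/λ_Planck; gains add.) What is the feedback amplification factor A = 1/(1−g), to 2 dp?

Convert to gains: g_alb = 0.333/3.9 = 0.08538; g_cld = -0.24/3.9 = -0.06154.
Total gain g = 0.02384.
A = 1/(1 − 0.02384) = 1.02.

1.02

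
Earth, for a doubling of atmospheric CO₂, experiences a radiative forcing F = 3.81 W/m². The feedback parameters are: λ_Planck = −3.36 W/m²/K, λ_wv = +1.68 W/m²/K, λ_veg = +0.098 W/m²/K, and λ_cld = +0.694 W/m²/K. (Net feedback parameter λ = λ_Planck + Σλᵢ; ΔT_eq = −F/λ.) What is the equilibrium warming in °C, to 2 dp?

Net feedback parameter λ = (−3.36) + (+1.68) + (+0.098) + (+0.694) = -0.888 W/m²/K.
ΔT = −F/λ = −3.81/(-0.888) = 4.29 °C.

4.29 °C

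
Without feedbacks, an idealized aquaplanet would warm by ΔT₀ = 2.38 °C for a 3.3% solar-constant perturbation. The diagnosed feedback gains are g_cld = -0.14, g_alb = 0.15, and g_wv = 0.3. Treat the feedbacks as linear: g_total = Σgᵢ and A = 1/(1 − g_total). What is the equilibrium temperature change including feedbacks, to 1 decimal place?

3.4 °C

Total gain g = -0.14 + 0.15 + 0.3 = 0.31.
Amplification A = 1/(1 − 0.31) = 1.449.
ΔT = 2.38 × 1.449 = 3.4 °C.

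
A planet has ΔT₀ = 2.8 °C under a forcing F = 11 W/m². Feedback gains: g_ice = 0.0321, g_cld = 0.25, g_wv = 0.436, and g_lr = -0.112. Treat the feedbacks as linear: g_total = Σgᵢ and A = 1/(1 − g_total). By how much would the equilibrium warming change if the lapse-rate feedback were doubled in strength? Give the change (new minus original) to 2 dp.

-1.57 °C

Original: g = 0.6061, ΔT = 2.8/(1−0.6061) = 7.1084 °C.
With doubled lapse-rate: g' = 0.4941, ΔT' = 2.8/(1−0.4941) = 5.5347 °C.
Change = 5.5347 − 7.1084 = -1.57 °C.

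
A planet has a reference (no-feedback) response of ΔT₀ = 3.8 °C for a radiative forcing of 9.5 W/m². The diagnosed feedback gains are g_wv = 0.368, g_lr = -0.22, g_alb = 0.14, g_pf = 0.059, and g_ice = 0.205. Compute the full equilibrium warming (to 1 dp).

Total gain g = 0.368 − 0.22 + 0.14 + 0.059 + 0.205 = 0.552.
Amplification A = 1/(1 − 0.552) = 2.232.
ΔT = 3.8 × 2.232 = 8.5 °C.

8.5 °C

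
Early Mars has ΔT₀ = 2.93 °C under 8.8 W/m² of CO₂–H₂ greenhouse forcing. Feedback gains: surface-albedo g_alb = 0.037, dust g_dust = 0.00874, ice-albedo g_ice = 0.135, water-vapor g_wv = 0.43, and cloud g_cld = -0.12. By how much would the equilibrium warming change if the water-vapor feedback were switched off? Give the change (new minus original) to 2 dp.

Original: g = 0.49074, ΔT = 2.93/(1−0.49074) = 5.7534 °C.
Without water-vapor: g' = 0.06074, ΔT' = 2.93/(1−0.06074) = 3.1195 °C.
Change = 3.1195 − 5.7534 = -2.63 °C.

-2.63 °C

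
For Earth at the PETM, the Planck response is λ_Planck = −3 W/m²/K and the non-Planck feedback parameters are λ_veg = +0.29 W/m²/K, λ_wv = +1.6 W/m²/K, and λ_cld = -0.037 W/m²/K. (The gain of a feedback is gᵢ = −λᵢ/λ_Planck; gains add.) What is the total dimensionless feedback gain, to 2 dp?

0.62

Convert to gains: g_veg = 0.29/3 = 0.09667; g_wv = 1.6/3 = 0.5333; g_cld = -0.037/3 = -0.01233.
Total gain g = 0.61764.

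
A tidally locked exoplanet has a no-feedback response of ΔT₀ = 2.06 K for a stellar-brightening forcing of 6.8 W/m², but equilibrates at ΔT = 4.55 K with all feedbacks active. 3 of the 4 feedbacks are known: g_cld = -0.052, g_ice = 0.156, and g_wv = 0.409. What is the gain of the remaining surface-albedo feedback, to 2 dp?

0.03

Amplification A = ΔT/ΔT₀ = 4.55/2.06 = 2.209.
Total gain g = 1 − 1/A = 1 − 1/2.209 = 0.5473.
Known gains sum to -0.052 + 0.156 + 0.409 = 0.513.
g_alb = 0.5473 − 0.513 = 0.03.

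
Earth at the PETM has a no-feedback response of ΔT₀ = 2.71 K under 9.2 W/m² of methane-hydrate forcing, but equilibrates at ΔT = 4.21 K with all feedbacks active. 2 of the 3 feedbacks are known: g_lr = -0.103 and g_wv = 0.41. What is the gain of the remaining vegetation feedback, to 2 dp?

0.05

Amplification A = ΔT/ΔT₀ = 4.21/2.71 = 1.554.
Total gain g = 1 − 1/A = 1 − 1/1.554 = 0.3565.
Known gains sum to -0.103 + 0.41 = 0.307.
g_veg = 0.3565 − 0.307 = 0.05.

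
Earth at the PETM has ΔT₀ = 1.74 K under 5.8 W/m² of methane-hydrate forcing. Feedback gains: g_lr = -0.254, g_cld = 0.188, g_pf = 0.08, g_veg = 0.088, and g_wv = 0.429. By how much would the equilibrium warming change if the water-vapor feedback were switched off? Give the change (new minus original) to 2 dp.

-1.77 K

Original: g = 0.531, ΔT = 1.74/(1−0.531) = 3.7100 K.
Without water-vapor: g' = 0.102, ΔT' = 1.74/(1−0.102) = 1.9376 K.
Change = 1.9376 − 3.7100 = -1.77 K.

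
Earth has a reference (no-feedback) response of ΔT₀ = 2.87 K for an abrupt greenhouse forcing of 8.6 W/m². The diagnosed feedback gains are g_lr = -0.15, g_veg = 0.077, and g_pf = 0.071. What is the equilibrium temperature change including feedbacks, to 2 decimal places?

Total gain g = -0.15 + 0.077 + 0.071 = -0.002.
Amplification A = 1/(1 + 0.002) = 0.998.
ΔT = 2.87 × 0.998 = 2.86 K.

2.86 K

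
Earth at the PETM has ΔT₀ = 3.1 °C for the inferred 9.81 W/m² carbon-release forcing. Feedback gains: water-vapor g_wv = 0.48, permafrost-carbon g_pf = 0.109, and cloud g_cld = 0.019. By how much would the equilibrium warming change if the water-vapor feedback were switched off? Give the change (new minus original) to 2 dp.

-4.35 °C

Original: g = 0.608, ΔT = 3.1/(1−0.608) = 7.9082 °C.
Without water-vapor: g' = 0.128, ΔT' = 3.1/(1−0.128) = 3.5550 °C.
Change = 3.5550 − 7.9082 = -4.35 °C.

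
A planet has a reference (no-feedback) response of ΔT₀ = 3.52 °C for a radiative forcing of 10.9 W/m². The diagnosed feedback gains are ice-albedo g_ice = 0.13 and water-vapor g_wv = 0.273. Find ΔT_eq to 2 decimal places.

5.90 °C

Total gain g = 0.13 + 0.273 = 0.403.
Amplification A = 1/(1 − 0.403) = 1.675.
ΔT = 3.52 × 1.675 = 5.90 °C.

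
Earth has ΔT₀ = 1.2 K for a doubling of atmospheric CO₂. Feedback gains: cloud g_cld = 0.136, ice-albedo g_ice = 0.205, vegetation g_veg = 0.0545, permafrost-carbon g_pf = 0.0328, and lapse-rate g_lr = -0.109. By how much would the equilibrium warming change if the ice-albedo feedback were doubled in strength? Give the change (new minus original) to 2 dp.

0.76 K

Original: g = 0.3193, ΔT = 1.2/(1−0.3193) = 1.7629 K.
With doubled ice-albedo: g' = 0.5243, ΔT' = 1.2/(1−0.5243) = 2.5226 K.
Change = 2.5226 − 1.7629 = 0.76 K.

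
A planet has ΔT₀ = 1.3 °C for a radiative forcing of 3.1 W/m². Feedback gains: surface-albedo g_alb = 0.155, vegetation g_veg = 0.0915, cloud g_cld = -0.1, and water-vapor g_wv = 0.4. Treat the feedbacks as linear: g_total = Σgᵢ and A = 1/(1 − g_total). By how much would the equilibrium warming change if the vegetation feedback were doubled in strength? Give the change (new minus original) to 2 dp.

Original: g = 0.5465, ΔT = 1.3/(1−0.5465) = 2.8666 °C.
With doubled vegetation: g' = 0.638, ΔT' = 1.3/(1−0.638) = 3.5912 °C.
Change = 3.5912 − 2.8666 = 0.72 °C.

0.72 °C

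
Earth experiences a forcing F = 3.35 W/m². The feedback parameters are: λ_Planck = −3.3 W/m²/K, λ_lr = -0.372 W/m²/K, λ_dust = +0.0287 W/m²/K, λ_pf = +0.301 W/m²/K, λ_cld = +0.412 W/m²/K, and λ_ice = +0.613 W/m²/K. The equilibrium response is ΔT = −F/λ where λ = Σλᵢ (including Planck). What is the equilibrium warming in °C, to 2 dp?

1.45 °C

Net feedback parameter λ = (−3.3) + (-0.372) + (+0.0287) + (+0.301) + (+0.412) + (+0.613) = -2.3173 W/m²/K.
ΔT = −F/λ = −3.35/(-2.3173) = 1.45 °C.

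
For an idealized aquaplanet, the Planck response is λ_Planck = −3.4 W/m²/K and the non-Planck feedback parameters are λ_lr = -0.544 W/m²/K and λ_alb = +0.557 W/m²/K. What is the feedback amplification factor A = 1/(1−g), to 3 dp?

1.004

Convert to gains: g_lr = -0.544/3.4 = -0.16; g_alb = 0.557/3.4 = 0.1638.
Total gain g = 0.0038.
A = 1/(1 − 0.0038) = 1.004.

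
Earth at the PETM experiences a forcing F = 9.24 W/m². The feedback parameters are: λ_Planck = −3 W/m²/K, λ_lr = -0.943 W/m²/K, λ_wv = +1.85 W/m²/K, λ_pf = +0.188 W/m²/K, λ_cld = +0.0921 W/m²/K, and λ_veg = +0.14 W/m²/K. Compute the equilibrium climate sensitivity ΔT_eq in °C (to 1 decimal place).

5.5 °C

Net feedback parameter λ = (−3) + (-0.943) + (+1.85) + (+0.188) + (+0.0921) + (+0.14) = -1.6729 W/m²/K.
ΔT = −F/λ = −9.24/(-1.6729) = 5.5 °C.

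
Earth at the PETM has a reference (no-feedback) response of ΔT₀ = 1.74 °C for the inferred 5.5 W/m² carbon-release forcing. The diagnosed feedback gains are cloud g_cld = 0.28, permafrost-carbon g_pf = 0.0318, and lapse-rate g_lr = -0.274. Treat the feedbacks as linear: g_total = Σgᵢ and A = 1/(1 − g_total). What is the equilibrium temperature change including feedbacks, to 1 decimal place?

Total gain g = 0.28 + 0.0318 − 0.274 = 0.0378.
Amplification A = 1/(1 − 0.0378) = 1.039.
ΔT = 1.74 × 1.039 = 1.8 °C.

1.8 °C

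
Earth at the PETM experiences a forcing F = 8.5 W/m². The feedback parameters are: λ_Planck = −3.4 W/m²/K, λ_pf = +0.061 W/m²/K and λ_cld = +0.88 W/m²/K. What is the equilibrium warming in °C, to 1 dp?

3.5 °C

Net feedback parameter λ = (−3.4) + (+0.061) + (+0.88) = -2.459 W/m²/K.
ΔT = −F/λ = −8.5/(-2.459) = 3.5 °C.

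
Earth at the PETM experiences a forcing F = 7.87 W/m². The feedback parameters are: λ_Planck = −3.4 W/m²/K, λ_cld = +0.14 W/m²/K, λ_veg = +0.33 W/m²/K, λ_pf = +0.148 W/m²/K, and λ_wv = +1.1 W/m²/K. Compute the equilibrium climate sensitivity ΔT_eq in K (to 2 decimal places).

Net feedback parameter λ = (−3.4) + (+0.14) + (+0.33) + (+0.148) + (+1.1) = -1.682 W/m²/K.
ΔT = −F/λ = −7.87/(-1.682) = 4.68 K.

4.68 K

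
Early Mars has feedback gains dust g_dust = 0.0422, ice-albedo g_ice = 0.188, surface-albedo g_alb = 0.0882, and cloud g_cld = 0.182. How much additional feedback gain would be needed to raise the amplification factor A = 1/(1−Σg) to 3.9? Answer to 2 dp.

Current total gain = 0.5004.
Target gain for A = 3.9: g* = 1 − 1/3.9 = 0.7436.
Additional gain needed = 0.7436 − 0.5004 = 0.24.

0.24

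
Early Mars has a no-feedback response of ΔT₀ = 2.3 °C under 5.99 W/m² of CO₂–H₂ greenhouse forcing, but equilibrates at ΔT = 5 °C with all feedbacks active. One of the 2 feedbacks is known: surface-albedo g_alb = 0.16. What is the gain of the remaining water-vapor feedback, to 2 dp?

0.38

Amplification A = ΔT/ΔT₀ = 5/2.3 = 2.174.
Total gain g = 1 − 1/A = 1 − 1/2.174 = 0.54.
The known gain is 0.16.
g_wv = 0.54 − 0.16 = 0.38.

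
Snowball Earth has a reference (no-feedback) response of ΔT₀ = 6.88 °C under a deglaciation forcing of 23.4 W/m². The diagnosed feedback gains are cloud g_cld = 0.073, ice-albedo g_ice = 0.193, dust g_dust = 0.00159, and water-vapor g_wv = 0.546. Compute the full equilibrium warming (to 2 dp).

36.91 °C

Total gain g = 0.073 + 0.193 + 0.00159 + 0.546 = 0.81359.
Amplification A = 1/(1 − 0.81359) = 5.365.
ΔT = 6.88 × 5.365 = 36.91 °C.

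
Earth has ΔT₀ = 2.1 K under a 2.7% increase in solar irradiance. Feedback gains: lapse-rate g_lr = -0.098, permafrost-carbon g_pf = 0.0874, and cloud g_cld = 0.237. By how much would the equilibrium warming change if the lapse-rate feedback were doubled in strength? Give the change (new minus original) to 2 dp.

Original: g = 0.2264, ΔT = 2.1/(1−0.2264) = 2.7146 K.
With doubled lapse-rate: g' = 0.1284, ΔT' = 2.1/(1−0.1284) = 2.4094 K.
Change = 2.4094 − 2.7146 = -0.31 K.

-0.31 K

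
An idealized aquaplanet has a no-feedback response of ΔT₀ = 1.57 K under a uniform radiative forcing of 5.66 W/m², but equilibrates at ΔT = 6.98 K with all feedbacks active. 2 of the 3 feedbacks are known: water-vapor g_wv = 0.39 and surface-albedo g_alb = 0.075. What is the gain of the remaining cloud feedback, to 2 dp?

0.31

Amplification A = ΔT/ΔT₀ = 6.98/1.57 = 4.446.
Total gain g = 1 − 1/A = 1 − 1/4.446 = 0.7751.
Known gains sum to 0.39 + 0.075 = 0.465.
g_cld = 0.7751 − 0.465 = 0.31.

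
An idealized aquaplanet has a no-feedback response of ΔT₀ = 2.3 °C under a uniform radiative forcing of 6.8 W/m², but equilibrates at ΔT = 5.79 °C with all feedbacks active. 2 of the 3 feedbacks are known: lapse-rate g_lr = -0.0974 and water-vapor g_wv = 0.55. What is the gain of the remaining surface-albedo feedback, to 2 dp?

Amplification A = ΔT/ΔT₀ = 5.79/2.3 = 2.517.
Total gain g = 1 − 1/A = 1 − 1/2.517 = 0.6027.
Known gains sum to -0.0974 + 0.55 = 0.4526.
g_alb = 0.6027 − 0.4526 = 0.15.

0.15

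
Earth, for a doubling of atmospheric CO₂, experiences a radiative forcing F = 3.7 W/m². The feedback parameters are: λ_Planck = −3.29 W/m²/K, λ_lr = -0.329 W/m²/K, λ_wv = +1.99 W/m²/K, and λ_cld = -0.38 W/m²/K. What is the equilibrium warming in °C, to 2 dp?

1.84 °C

Net feedback parameter λ = (−3.29) + (-0.329) + (+1.99) + (-0.38) = -2.009 W/m²/K.
ΔT = −F/λ = −3.7/(-2.009) = 1.84 °C.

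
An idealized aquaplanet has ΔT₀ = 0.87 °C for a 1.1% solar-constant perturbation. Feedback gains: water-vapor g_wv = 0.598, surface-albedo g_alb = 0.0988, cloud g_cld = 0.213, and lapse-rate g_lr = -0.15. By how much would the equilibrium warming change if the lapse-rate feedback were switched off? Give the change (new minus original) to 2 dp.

6.02 °C

Original: g = 0.7598, ΔT = 0.87/(1−0.7598) = 3.6220 °C.
Without lapse-rate: g' = 0.9098, ΔT' = 0.87/(1−0.9098) = 9.6452 °C.
Change = 9.6452 − 3.6220 = 6.02 °C.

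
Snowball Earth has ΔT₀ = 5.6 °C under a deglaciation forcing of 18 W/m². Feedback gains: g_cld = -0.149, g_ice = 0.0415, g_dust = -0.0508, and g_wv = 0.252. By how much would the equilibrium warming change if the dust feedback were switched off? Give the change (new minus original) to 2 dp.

0.37 °C

Original: g = 0.0937, ΔT = 5.6/(1−0.0937) = 6.1790 °C.
Without dust: g' = 0.1445, ΔT' = 5.6/(1−0.1445) = 6.5459 °C.
Change = 6.5459 − 6.1790 = 0.37 °C.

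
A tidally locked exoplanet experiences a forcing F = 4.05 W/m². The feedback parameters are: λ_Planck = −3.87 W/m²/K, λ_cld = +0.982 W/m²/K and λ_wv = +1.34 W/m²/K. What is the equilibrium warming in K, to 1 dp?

2.6 K

Net feedback parameter λ = (−3.87) + (+0.982) + (+1.34) = -1.548 W/m²/K.
ΔT = −F/λ = −4.05/(-1.548) = 2.6 K.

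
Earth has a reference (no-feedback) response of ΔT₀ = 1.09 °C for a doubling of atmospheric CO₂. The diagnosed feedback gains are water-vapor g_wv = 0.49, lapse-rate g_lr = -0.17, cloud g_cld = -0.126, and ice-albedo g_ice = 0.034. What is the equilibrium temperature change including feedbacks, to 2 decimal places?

Total gain g = 0.49 − 0.17 − 0.126 + 0.034 = 0.228.
Amplification A = 1/(1 − 0.228) = 1.295.
ΔT = 1.09 × 1.295 = 1.41 °C.

1.41 °C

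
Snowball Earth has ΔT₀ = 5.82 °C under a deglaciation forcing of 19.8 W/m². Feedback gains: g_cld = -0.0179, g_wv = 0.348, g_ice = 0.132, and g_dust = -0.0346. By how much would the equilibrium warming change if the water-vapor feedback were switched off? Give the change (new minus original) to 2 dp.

-3.84 °C

Original: g = 0.4275, ΔT = 5.82/(1−0.4275) = 10.1659 °C.
Without water-vapor: g' = 0.0795, ΔT' = 5.82/(1−0.0795) = 6.3227 °C.
Change = 6.3227 − 10.1659 = -3.84 °C.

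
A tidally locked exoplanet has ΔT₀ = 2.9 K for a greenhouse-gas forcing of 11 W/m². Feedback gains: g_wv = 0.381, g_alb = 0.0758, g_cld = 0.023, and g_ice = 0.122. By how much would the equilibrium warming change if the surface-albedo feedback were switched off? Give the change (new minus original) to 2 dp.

Original: g = 0.6018, ΔT = 2.9/(1−0.6018) = 7.2828 K.
Without surface-albedo: g' = 0.526, ΔT' = 2.9/(1−0.526) = 6.1181 K.
Change = 6.1181 − 7.2828 = -1.16 K.

-1.16 K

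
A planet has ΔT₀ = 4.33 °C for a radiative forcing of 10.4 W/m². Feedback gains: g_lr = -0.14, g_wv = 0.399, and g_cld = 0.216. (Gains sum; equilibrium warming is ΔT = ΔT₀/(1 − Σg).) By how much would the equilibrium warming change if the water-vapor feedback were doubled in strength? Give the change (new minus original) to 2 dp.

Original: g = 0.475, ΔT = 4.33/(1−0.475) = 8.2476 °C.
With doubled water-vapor: g' = 0.874, ΔT' = 4.33/(1−0.874) = 34.3651 °C.
Change = 34.3651 − 8.2476 = 26.12 °C.

26.12 °C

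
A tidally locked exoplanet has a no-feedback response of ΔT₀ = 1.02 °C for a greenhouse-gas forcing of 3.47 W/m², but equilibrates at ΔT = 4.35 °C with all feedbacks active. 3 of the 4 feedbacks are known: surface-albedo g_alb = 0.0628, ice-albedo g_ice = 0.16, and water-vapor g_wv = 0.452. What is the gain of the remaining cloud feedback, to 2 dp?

Amplification A = ΔT/ΔT₀ = 4.35/1.02 = 4.265.
Total gain g = 1 − 1/A = 1 − 1/4.265 = 0.7655.
Known gains sum to 0.0628 + 0.16 + 0.452 = 0.6748.
g_cld = 0.7655 − 0.6748 = 0.09.

0.09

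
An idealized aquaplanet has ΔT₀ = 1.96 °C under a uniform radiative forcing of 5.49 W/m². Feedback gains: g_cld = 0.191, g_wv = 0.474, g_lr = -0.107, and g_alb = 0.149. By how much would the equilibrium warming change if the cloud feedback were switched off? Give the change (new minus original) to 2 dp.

-2.64 °C

Original: g = 0.707, ΔT = 1.96/(1−0.707) = 6.6894 °C.
Without cloud: g' = 0.516, ΔT' = 1.96/(1−0.516) = 4.0496 °C.
Change = 4.0496 − 6.6894 = -2.64 °C.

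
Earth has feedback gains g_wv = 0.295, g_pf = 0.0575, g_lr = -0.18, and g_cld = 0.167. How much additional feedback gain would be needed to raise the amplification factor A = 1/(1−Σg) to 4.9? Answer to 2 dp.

Current total gain = 0.3395.
Target gain for A = 4.9: g* = 1 − 1/4.9 = 0.7959.
Additional gain needed = 0.7959 − 0.3395 = 0.46.

0.46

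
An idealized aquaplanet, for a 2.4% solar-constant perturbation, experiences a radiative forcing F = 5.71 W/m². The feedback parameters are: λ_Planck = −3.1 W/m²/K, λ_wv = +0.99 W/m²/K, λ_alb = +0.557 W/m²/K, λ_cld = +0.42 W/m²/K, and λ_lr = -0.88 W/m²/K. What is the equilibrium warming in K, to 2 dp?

2.84 K

Net feedback parameter λ = (−3.1) + (+0.99) + (+0.557) + (+0.42) + (-0.88) = -2.013 W/m²/K.
ΔT = −F/λ = −5.71/(-2.013) = 2.84 K.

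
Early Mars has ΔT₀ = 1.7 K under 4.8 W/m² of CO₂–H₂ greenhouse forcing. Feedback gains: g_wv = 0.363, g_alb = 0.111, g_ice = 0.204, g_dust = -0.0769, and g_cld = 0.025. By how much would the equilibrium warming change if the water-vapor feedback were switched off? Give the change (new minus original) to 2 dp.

Original: g = 0.6261, ΔT = 1.7/(1−0.6261) = 4.5467 K.
Without water-vapor: g' = 0.2631, ΔT' = 1.7/(1−0.2631) = 2.3070 K.
Change = 2.3070 − 4.5467 = -2.24 K.

-2.24 K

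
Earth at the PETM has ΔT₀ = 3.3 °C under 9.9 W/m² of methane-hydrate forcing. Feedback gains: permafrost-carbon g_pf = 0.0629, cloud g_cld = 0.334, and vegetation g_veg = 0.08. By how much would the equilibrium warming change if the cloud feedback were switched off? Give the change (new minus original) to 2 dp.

-2.46 °C

Original: g = 0.4769, ΔT = 3.3/(1−0.4769) = 6.3085 °C.
Without cloud: g' = 0.1429, ΔT' = 3.3/(1−0.1429) = 3.8502 °C.
Change = 3.8502 − 6.3085 = -2.46 °C.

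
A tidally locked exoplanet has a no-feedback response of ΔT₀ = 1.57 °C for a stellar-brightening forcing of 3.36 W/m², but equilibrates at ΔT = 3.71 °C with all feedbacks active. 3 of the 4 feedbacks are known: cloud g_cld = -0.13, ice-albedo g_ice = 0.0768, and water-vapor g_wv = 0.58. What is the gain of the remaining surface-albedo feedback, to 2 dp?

0.05

Amplification A = ΔT/ΔT₀ = 3.71/1.57 = 2.363.
Total gain g = 1 − 1/A = 1 − 1/2.363 = 0.5768.
Known gains sum to -0.13 + 0.0768 + 0.58 = 0.5268.
g_alb = 0.5768 − 0.5268 = 0.05.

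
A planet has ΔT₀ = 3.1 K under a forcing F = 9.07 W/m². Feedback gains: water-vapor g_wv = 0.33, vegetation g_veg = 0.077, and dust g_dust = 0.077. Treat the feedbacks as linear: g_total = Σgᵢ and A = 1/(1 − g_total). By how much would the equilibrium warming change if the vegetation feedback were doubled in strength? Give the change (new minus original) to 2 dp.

1.05 K

Original: g = 0.484, ΔT = 3.1/(1−0.484) = 6.0078 K.
With doubled vegetation: g' = 0.561, ΔT' = 3.1/(1−0.561) = 7.0615 K.
Change = 7.0615 − 6.0078 = 1.05 K.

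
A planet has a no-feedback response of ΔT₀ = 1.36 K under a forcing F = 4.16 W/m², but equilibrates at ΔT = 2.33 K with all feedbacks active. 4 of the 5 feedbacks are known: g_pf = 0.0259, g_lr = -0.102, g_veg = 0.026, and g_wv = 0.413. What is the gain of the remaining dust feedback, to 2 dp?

0.05

Amplification A = ΔT/ΔT₀ = 2.33/1.36 = 1.713.
Total gain g = 1 − 1/A = 1 − 1/1.713 = 0.4162.
Known gains sum to 0.0259 − 0.102 + 0.026 + 0.413 = 0.3629.
g_dust = 0.4162 − 0.3629 = 0.05.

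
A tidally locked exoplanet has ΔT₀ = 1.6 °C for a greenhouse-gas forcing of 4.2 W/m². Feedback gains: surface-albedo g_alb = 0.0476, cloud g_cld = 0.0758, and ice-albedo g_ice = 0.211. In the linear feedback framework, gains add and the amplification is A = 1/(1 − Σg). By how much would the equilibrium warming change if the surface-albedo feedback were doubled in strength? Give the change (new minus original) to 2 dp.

Original: g = 0.3344, ΔT = 1.6/(1−0.3344) = 2.4038 °C.
With doubled surface-albedo: g' = 0.382, ΔT' = 1.6/(1−0.382) = 2.5890 °C.
Change = 2.5890 − 2.4038 = 0.19 °C.

0.19 °C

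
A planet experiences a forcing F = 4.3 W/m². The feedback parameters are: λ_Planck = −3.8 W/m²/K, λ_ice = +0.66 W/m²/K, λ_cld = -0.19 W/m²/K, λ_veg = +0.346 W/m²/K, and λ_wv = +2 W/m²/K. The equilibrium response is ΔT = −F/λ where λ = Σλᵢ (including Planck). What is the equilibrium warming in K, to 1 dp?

4.4 K

Net feedback parameter λ = (−3.8) + (+0.66) + (-0.19) + (+0.346) + (+2) = -0.984 W/m²/K.
ΔT = −F/λ = −4.3/(-0.984) = 4.4 K.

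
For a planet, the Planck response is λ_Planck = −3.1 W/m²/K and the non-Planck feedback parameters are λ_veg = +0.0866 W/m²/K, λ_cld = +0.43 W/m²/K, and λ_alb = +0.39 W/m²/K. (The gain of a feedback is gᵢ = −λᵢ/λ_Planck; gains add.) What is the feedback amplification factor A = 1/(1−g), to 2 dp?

1.41

Convert to gains: g_veg = 0.0866/3.1 = 0.02794; g_cld = 0.43/3.1 = 0.1387; g_alb = 0.39/3.1 = 0.1258.
Total gain g = 0.29244.
A = 1/(1 − 0.29244) = 1.41.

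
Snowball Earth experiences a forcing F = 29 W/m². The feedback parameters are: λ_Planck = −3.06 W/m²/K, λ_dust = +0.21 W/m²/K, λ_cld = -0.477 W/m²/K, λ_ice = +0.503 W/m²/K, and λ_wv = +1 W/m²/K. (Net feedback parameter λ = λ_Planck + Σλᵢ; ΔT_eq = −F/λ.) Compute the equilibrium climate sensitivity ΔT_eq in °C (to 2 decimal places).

15.90 °C

Net feedback parameter λ = (−3.06) + (+0.21) + (-0.477) + (+0.503) + (+1) = -1.824 W/m²/K.
ΔT = −F/λ = −29/(-1.824) = 15.90 °C.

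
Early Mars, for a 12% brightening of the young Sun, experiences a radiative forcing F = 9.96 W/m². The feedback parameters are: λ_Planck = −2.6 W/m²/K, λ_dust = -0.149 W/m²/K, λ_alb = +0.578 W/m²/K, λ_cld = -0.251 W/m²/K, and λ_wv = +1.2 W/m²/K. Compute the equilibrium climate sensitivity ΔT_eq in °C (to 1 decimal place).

8.2 °C

Net feedback parameter λ = (−2.6) + (-0.149) + (+0.578) + (-0.251) + (+1.2) = -1.222 W/m²/K.
ΔT = −F/λ = −9.96/(-1.222) = 8.2 °C.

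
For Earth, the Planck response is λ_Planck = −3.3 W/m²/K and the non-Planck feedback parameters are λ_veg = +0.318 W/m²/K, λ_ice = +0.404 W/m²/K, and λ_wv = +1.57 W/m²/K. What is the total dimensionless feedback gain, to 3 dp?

Convert to gains: g_veg = 0.318/3.3 = 0.09636; g_ice = 0.404/3.3 = 0.1224; g_wv = 1.57/3.3 = 0.4758.
Total gain g = 0.69456.

0.695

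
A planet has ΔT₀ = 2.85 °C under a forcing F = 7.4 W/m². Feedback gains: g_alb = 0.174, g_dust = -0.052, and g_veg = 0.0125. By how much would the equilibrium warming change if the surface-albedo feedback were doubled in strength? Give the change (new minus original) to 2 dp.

Original: g = 0.1345, ΔT = 2.85/(1−0.1345) = 3.2929 °C.
With doubled surface-albedo: g' = 0.3085, ΔT' = 2.85/(1−0.3085) = 4.1215 °C.
Change = 4.1215 − 3.2929 = 0.83 °C.

0.83 °C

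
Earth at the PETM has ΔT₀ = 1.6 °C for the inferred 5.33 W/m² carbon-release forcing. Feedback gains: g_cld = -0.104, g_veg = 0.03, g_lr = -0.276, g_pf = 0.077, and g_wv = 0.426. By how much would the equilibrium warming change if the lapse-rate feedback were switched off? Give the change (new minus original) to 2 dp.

0.91 °C

Original: g = 0.153, ΔT = 1.6/(1−0.153) = 1.8890 °C.
Without lapse-rate: g' = 0.429, ΔT' = 1.6/(1−0.429) = 2.8021 °C.
Change = 2.8021 − 1.8890 = 0.91 °C.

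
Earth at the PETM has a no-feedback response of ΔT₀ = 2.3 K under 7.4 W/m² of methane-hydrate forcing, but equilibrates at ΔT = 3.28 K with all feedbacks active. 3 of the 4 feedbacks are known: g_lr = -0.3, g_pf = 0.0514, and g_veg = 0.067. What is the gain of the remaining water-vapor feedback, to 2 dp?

0.48

Amplification A = ΔT/ΔT₀ = 3.28/2.3 = 1.426.
Total gain g = 1 − 1/A = 1 − 1/1.426 = 0.2987.
Known gains sum to -0.3 + 0.0514 + 0.067 = -0.1816.
g_wv = 0.2987 + 0.1816 = 0.48.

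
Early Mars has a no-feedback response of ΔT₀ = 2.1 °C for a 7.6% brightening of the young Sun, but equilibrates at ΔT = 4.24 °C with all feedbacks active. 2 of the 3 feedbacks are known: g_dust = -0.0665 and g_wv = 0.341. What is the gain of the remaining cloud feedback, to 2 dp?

Amplification A = ΔT/ΔT₀ = 4.24/2.1 = 2.019.
Total gain g = 1 − 1/A = 1 − 1/2.019 = 0.5047.
Known gains sum to -0.0665 + 0.341 = 0.2745.
g_cld = 0.5047 − 0.2745 = 0.23.

0.23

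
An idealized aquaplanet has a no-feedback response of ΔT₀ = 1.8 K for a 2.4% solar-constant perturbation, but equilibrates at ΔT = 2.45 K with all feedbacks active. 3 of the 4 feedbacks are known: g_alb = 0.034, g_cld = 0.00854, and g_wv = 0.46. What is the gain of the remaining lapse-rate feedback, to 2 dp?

Amplification A = ΔT/ΔT₀ = 2.45/1.8 = 1.361.
Total gain g = 1 − 1/A = 1 − 1/1.361 = 0.2652.
Known gains sum to 0.034 + 0.00854 + 0.46 = 0.50254.
g_lr = 0.2652 − 0.50254 = -0.24.

-0.24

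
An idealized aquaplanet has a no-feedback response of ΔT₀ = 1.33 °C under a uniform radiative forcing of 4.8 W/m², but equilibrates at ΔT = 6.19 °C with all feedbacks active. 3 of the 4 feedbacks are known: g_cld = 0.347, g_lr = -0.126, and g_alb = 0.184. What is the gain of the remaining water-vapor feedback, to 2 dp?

Amplification A = ΔT/ΔT₀ = 6.19/1.33 = 4.654.
Total gain g = 1 − 1/A = 1 − 1/4.654 = 0.7851.
Known gains sum to 0.347 − 0.126 + 0.184 = 0.405.
g_wv = 0.7851 − 0.405 = 0.38.

0.38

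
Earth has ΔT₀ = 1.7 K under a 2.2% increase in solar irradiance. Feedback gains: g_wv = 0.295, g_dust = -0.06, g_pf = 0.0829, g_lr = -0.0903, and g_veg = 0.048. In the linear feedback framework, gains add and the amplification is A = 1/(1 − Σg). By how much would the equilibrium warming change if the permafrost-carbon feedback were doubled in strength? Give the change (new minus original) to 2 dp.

Original: g = 0.2756, ΔT = 1.7/(1−0.2756) = 2.3468 K.
With doubled permafrost-carbon: g' = 0.3585, ΔT' = 1.7/(1−0.3585) = 2.6500 K.
Change = 2.6500 − 2.3468 = 0.30 K.

0.30 K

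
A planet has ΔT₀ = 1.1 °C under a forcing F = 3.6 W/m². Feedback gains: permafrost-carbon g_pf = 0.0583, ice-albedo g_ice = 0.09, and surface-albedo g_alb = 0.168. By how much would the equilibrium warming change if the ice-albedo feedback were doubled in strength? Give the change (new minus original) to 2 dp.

Original: g = 0.3163, ΔT = 1.1/(1−0.3163) = 1.6089 °C.
With doubled ice-albedo: g' = 0.4063, ΔT' = 1.1/(1−0.4063) = 1.8528 °C.
Change = 1.8528 − 1.6089 = 0.24 °C.

0.24 °C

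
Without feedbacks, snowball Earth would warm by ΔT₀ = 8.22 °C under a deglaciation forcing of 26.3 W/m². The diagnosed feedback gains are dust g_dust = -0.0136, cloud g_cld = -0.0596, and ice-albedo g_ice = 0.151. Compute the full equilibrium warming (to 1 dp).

8.9 °C

Total gain g = -0.0136 − 0.0596 + 0.151 = 0.0778.
Amplification A = 1/(1 − 0.0778) = 1.084.
ΔT = 8.22 × 1.084 = 8.9 °C.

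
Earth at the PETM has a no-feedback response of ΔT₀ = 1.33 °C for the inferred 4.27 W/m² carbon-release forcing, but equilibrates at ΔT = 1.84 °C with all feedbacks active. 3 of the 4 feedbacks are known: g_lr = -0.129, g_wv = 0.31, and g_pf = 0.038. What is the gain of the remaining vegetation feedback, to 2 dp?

Amplification A = ΔT/ΔT₀ = 1.84/1.33 = 1.383.
Total gain g = 1 − 1/A = 1 − 1/1.383 = 0.2769.
Known gains sum to -0.129 + 0.31 + 0.038 = 0.219.
g_veg = 0.2769 − 0.219 = 0.06.

0.06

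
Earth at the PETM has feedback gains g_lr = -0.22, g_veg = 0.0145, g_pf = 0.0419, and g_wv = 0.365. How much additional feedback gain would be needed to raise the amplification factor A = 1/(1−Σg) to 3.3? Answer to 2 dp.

0.50

Current total gain = 0.2014.
Target gain for A = 3.3: g* = 1 − 1/3.3 = 0.697.
Additional gain needed = 0.697 − 0.2014 = 0.50.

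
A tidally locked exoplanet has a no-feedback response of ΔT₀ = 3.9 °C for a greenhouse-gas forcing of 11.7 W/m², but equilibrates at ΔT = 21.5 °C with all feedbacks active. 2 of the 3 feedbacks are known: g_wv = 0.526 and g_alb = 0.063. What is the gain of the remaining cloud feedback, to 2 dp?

Amplification A = ΔT/ΔT₀ = 21.5/3.9 = 5.513.
Total gain g = 1 − 1/A = 1 − 1/5.513 = 0.8186.
Known gains sum to 0.526 + 0.063 = 0.589.
g_cld = 0.8186 − 0.589 = 0.23.

0.23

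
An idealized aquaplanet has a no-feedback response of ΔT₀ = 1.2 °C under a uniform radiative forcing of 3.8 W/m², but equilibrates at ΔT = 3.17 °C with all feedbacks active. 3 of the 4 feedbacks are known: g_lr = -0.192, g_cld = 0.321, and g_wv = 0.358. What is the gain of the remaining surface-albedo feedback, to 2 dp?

Amplification A = ΔT/ΔT₀ = 3.17/1.2 = 2.642.
Total gain g = 1 − 1/A = 1 − 1/2.642 = 0.6215.
Known gains sum to -0.192 + 0.321 + 0.358 = 0.487.
g_alb = 0.6215 − 0.487 = 0.13.

0.13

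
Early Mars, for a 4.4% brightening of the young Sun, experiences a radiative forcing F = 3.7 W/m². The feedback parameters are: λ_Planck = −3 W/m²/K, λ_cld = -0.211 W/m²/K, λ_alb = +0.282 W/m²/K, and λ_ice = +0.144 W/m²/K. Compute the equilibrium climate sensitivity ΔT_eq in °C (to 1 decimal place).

1.3 °C

Net feedback parameter λ = (−3) + (-0.211) + (+0.282) + (+0.144) = -2.785 W/m²/K.
ΔT = −F/λ = −3.7/(-2.785) = 1.3 °C.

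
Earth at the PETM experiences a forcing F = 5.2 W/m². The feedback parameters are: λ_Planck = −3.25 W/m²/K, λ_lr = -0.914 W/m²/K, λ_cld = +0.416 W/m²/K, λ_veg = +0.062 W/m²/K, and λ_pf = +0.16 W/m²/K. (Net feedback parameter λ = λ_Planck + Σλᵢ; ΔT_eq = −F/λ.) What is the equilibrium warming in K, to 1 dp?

1.5 K

Net feedback parameter λ = (−3.25) + (-0.914) + (+0.416) + (+0.062) + (+0.16) = -3.526 W/m²/K.
ΔT = −F/λ = −5.2/(-3.526) = 1.5 K.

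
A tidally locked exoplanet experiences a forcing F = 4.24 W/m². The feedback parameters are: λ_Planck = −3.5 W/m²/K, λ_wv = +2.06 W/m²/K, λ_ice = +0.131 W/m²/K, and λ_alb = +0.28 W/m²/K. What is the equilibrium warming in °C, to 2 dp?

Net feedback parameter λ = (−3.5) + (+2.06) + (+0.131) + (+0.28) = -1.029 W/m²/K.
ΔT = −F/λ = −4.24/(-1.029) = 4.12 °C.

4.12 °C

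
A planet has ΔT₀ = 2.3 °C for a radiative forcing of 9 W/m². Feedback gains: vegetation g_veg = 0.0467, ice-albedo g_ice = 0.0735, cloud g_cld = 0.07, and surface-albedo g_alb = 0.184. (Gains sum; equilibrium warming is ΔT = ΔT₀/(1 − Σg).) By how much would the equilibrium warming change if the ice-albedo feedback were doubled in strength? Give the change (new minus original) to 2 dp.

0.49 °C

Original: g = 0.3742, ΔT = 2.3/(1−0.3742) = 3.6753 °C.
With doubled ice-albedo: g' = 0.4477, ΔT' = 2.3/(1−0.4477) = 4.1644 °C.
Change = 4.1644 − 3.6753 = 0.49 °C.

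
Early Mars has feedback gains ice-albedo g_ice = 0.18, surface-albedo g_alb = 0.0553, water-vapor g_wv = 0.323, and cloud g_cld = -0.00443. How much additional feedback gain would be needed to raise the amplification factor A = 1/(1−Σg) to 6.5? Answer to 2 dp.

Current total gain = 0.55387.
Target gain for A = 6.5: g* = 1 − 1/6.5 = 0.8462.
Additional gain needed = 0.8462 − 0.55387 = 0.29.

0.29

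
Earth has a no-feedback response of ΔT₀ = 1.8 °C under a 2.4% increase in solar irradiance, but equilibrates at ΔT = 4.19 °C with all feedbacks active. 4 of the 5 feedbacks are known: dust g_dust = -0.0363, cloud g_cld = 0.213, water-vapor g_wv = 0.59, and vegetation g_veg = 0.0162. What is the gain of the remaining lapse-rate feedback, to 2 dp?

Amplification A = ΔT/ΔT₀ = 4.19/1.8 = 2.328.
Total gain g = 1 − 1/A = 1 − 1/2.328 = 0.5704.
Known gains sum to -0.0363 + 0.213 + 0.59 + 0.0162 = 0.7829.
g_lr = 0.5704 − 0.7829 = -0.21.

-0.21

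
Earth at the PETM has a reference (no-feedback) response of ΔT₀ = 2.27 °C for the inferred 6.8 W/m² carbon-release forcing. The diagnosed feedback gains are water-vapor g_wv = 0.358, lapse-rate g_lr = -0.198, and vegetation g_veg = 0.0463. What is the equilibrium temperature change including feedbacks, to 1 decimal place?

2.9 °C

Total gain g = 0.358 − 0.198 + 0.0463 = 0.2063.
Amplification A = 1/(1 − 0.2063) = 1.26.
ΔT = 2.27 × 1.26 = 2.9 °C.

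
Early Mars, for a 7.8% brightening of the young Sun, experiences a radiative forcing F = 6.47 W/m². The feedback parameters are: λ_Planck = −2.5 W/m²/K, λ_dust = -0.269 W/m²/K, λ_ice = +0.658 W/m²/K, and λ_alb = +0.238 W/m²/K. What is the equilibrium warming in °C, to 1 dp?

3.5 °C

Net feedback parameter λ = (−2.5) + (-0.269) + (+0.658) + (+0.238) = -1.873 W/m²/K.
ΔT = −F/λ = −6.47/(-1.873) = 3.5 °C.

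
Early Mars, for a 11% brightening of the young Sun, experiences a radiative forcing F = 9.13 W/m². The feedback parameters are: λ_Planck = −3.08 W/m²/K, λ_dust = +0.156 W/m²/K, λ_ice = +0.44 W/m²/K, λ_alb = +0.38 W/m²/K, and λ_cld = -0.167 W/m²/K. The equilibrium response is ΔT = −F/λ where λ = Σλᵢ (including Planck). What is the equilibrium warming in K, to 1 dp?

Net feedback parameter λ = (−3.08) + (+0.156) + (+0.44) + (+0.38) + (-0.167) = -2.271 W/m²/K.
ΔT = −F/λ = −9.13/(-2.271) = 4.0 K.

4.0 K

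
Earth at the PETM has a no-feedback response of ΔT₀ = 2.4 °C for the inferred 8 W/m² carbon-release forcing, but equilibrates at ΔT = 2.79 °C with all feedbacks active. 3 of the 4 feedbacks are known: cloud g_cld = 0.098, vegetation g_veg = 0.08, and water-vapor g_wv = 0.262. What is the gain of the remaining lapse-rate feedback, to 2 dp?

Amplification A = ΔT/ΔT₀ = 2.79/2.4 = 1.163.
Total gain g = 1 − 1/A = 1 − 1/1.163 = 0.1402.
Known gains sum to 0.098 + 0.08 + 0.262 = 0.44.
g_lr = 0.1402 − 0.44 = -0.30.

-0.30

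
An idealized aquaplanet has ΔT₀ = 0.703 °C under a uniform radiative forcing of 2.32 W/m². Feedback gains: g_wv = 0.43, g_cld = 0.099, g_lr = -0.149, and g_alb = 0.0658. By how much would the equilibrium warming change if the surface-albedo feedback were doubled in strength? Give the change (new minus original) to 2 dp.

Original: g = 0.4458, ΔT = 0.703/(1−0.4458) = 1.2685 °C.
With doubled surface-albedo: g' = 0.5116, ΔT' = 0.703/(1−0.5116) = 1.4394 °C.
Change = 1.4394 − 1.2685 = 0.17 °C.

0.17 °C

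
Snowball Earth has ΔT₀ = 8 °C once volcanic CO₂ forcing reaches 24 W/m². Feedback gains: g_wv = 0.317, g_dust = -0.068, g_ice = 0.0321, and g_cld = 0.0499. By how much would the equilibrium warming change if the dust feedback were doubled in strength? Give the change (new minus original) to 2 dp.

-1.10 °C

Original: g = 0.331, ΔT = 8/(1−0.331) = 11.9581 °C.
With doubled dust: g' = 0.263, ΔT' = 8/(1−0.263) = 10.8548 °C.
Change = 10.8548 − 11.9581 = -1.10 °C.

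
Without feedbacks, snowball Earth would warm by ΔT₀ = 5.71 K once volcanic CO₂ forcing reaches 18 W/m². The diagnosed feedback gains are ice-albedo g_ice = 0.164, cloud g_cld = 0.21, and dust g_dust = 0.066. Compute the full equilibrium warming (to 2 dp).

Total gain g = 0.164 + 0.21 + 0.066 = 0.44.
Amplification A = 1/(1 − 0.44) = 1.786.
ΔT = 5.71 × 1.786 = 10.20 K.

10.20 K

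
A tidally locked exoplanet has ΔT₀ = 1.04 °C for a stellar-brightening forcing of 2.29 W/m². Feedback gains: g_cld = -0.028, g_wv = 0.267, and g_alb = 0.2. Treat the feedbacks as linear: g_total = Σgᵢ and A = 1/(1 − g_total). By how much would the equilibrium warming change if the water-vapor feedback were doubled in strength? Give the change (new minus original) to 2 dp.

1.68 °C

Original: g = 0.439, ΔT = 1.04/(1−0.439) = 1.8538 °C.
With doubled water-vapor: g' = 0.706, ΔT' = 1.04/(1−0.706) = 3.5374 °C.
Change = 3.5374 − 1.8538 = 1.68 °C.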